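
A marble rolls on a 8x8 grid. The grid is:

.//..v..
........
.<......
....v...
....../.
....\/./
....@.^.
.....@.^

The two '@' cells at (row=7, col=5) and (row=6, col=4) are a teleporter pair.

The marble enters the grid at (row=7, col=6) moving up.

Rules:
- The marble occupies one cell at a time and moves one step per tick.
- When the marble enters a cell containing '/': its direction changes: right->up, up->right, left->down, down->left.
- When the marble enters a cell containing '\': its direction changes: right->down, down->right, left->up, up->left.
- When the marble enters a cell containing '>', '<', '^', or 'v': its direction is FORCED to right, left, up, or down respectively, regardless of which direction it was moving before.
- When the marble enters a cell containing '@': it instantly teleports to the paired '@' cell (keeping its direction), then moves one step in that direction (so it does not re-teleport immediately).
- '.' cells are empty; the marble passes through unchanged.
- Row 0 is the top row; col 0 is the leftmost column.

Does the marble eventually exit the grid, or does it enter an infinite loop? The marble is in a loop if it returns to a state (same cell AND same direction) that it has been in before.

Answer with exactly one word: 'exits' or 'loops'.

Answer: exits

Derivation:
Step 1: enter (7,6), '.' pass, move up to (6,6)
Step 2: enter (6,6), '^' forces up->up, move up to (5,6)
Step 3: enter (5,6), '.' pass, move up to (4,6)
Step 4: enter (4,6), '/' deflects up->right, move right to (4,7)
Step 5: enter (4,7), '.' pass, move right to (4,8)
Step 6: at (4,8) — EXIT via right edge, pos 4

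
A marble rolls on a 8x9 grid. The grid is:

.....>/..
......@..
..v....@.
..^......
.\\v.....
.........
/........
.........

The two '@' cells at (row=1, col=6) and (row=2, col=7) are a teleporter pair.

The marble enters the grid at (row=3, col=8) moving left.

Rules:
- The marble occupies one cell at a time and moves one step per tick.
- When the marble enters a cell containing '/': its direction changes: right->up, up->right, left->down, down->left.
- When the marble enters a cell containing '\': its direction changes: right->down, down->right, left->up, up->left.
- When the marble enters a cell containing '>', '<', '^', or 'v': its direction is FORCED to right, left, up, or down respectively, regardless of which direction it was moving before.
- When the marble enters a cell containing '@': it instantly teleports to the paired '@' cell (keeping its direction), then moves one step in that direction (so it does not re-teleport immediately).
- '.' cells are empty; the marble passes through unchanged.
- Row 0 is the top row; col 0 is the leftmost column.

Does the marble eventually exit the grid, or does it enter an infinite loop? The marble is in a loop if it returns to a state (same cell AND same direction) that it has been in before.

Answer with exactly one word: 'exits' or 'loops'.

Answer: loops

Derivation:
Step 1: enter (3,8), '.' pass, move left to (3,7)
Step 2: enter (3,7), '.' pass, move left to (3,6)
Step 3: enter (3,6), '.' pass, move left to (3,5)
Step 4: enter (3,5), '.' pass, move left to (3,4)
Step 5: enter (3,4), '.' pass, move left to (3,3)
Step 6: enter (3,3), '.' pass, move left to (3,2)
Step 7: enter (3,2), '^' forces left->up, move up to (2,2)
Step 8: enter (2,2), 'v' forces up->down, move down to (3,2)
Step 9: enter (3,2), '^' forces down->up, move up to (2,2)
Step 10: at (2,2) dir=up — LOOP DETECTED (seen before)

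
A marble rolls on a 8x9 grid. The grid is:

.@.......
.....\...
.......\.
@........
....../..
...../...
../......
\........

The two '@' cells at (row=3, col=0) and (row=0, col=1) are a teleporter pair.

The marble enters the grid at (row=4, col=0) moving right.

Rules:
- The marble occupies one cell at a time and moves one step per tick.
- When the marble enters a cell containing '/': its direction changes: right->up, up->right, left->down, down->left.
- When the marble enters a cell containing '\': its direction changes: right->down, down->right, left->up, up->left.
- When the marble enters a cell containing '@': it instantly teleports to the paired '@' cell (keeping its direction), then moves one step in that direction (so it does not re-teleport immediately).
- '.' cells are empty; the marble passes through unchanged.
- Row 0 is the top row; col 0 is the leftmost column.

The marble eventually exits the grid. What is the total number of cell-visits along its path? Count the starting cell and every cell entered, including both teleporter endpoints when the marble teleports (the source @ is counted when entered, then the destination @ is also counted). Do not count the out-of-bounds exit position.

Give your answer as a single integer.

Step 1: enter (4,0), '.' pass, move right to (4,1)
Step 2: enter (4,1), '.' pass, move right to (4,2)
Step 3: enter (4,2), '.' pass, move right to (4,3)
Step 4: enter (4,3), '.' pass, move right to (4,4)
Step 5: enter (4,4), '.' pass, move right to (4,5)
Step 6: enter (4,5), '.' pass, move right to (4,6)
Step 7: enter (4,6), '/' deflects right->up, move up to (3,6)
Step 8: enter (3,6), '.' pass, move up to (2,6)
Step 9: enter (2,6), '.' pass, move up to (1,6)
Step 10: enter (1,6), '.' pass, move up to (0,6)
Step 11: enter (0,6), '.' pass, move up to (-1,6)
Step 12: at (-1,6) — EXIT via top edge, pos 6
Path length (cell visits): 11

Answer: 11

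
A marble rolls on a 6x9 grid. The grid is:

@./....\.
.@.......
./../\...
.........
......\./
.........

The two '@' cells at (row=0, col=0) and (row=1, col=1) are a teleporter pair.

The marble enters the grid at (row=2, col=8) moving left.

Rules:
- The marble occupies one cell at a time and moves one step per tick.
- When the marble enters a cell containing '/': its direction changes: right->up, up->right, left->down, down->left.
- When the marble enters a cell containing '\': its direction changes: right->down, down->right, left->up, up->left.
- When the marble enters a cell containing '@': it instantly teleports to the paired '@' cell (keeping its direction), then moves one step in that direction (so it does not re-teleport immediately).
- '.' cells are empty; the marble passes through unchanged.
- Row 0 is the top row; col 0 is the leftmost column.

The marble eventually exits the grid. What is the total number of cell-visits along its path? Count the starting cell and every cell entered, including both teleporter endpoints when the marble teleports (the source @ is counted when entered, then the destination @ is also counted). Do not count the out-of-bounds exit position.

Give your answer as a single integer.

Step 1: enter (2,8), '.' pass, move left to (2,7)
Step 2: enter (2,7), '.' pass, move left to (2,6)
Step 3: enter (2,6), '.' pass, move left to (2,5)
Step 4: enter (2,5), '\' deflects left->up, move up to (1,5)
Step 5: enter (1,5), '.' pass, move up to (0,5)
Step 6: enter (0,5), '.' pass, move up to (-1,5)
Step 7: at (-1,5) — EXIT via top edge, pos 5
Path length (cell visits): 6

Answer: 6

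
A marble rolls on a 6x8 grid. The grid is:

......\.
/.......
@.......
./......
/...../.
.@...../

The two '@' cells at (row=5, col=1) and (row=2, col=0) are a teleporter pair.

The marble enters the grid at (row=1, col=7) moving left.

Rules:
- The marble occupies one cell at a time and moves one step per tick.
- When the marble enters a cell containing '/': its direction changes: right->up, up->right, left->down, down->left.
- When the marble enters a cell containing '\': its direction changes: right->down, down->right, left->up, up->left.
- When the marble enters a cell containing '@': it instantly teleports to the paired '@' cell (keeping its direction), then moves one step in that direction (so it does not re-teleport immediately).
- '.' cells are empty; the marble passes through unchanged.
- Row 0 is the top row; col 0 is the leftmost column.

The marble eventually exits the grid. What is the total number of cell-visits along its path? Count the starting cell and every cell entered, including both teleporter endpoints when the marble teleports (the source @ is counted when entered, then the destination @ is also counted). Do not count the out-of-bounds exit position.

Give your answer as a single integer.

Step 1: enter (1,7), '.' pass, move left to (1,6)
Step 2: enter (1,6), '.' pass, move left to (1,5)
Step 3: enter (1,5), '.' pass, move left to (1,4)
Step 4: enter (1,4), '.' pass, move left to (1,3)
Step 5: enter (1,3), '.' pass, move left to (1,2)
Step 6: enter (1,2), '.' pass, move left to (1,1)
Step 7: enter (1,1), '.' pass, move left to (1,0)
Step 8: enter (1,0), '/' deflects left->down, move down to (2,0)
Step 9: enter (2,0), '@' teleport (2,0)->(5,1), also enter (5,1), move down to (6,1)
Step 10: at (6,1) — EXIT via bottom edge, pos 1
Path length (cell visits): 10

Answer: 10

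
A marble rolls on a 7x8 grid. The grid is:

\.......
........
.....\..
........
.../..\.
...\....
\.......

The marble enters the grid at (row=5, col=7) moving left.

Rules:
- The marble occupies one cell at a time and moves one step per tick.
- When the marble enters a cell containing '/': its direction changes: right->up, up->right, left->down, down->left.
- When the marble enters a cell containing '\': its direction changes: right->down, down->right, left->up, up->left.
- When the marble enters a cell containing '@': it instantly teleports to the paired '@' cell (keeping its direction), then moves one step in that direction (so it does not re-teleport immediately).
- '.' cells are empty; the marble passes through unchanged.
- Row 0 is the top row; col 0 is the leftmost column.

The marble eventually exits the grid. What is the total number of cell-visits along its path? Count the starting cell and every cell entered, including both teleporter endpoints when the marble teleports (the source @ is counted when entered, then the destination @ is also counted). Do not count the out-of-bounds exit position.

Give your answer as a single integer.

Answer: 11

Derivation:
Step 1: enter (5,7), '.' pass, move left to (5,6)
Step 2: enter (5,6), '.' pass, move left to (5,5)
Step 3: enter (5,5), '.' pass, move left to (5,4)
Step 4: enter (5,4), '.' pass, move left to (5,3)
Step 5: enter (5,3), '\' deflects left->up, move up to (4,3)
Step 6: enter (4,3), '/' deflects up->right, move right to (4,4)
Step 7: enter (4,4), '.' pass, move right to (4,5)
Step 8: enter (4,5), '.' pass, move right to (4,6)
Step 9: enter (4,6), '\' deflects right->down, move down to (5,6)
Step 10: enter (5,6), '.' pass, move down to (6,6)
Step 11: enter (6,6), '.' pass, move down to (7,6)
Step 12: at (7,6) — EXIT via bottom edge, pos 6
Path length (cell visits): 11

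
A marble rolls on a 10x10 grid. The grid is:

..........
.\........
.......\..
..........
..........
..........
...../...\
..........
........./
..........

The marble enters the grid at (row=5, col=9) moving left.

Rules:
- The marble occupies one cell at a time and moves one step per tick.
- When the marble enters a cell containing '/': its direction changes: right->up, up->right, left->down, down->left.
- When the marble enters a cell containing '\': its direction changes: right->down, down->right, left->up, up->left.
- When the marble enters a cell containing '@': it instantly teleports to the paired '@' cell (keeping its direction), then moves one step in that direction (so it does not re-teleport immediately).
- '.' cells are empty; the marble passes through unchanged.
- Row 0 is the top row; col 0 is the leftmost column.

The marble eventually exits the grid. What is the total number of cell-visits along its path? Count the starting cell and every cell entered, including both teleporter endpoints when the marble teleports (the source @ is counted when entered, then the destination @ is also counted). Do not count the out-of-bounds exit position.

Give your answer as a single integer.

Answer: 10

Derivation:
Step 1: enter (5,9), '.' pass, move left to (5,8)
Step 2: enter (5,8), '.' pass, move left to (5,7)
Step 3: enter (5,7), '.' pass, move left to (5,6)
Step 4: enter (5,6), '.' pass, move left to (5,5)
Step 5: enter (5,5), '.' pass, move left to (5,4)
Step 6: enter (5,4), '.' pass, move left to (5,3)
Step 7: enter (5,3), '.' pass, move left to (5,2)
Step 8: enter (5,2), '.' pass, move left to (5,1)
Step 9: enter (5,1), '.' pass, move left to (5,0)
Step 10: enter (5,0), '.' pass, move left to (5,-1)
Step 11: at (5,-1) — EXIT via left edge, pos 5
Path length (cell visits): 10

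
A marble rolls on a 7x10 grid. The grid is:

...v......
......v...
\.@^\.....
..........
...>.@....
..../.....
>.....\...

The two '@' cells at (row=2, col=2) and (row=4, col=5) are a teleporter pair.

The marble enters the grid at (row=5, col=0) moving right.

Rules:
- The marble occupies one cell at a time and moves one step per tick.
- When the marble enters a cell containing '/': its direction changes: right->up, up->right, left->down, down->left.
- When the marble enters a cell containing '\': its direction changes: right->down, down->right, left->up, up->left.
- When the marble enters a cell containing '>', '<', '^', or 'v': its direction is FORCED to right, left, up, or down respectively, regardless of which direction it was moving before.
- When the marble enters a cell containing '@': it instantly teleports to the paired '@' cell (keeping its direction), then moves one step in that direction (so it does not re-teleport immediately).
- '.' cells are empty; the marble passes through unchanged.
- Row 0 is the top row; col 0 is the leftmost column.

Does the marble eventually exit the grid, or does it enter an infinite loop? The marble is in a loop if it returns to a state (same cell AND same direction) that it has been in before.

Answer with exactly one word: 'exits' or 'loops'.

Answer: loops

Derivation:
Step 1: enter (5,0), '.' pass, move right to (5,1)
Step 2: enter (5,1), '.' pass, move right to (5,2)
Step 3: enter (5,2), '.' pass, move right to (5,3)
Step 4: enter (5,3), '.' pass, move right to (5,4)
Step 5: enter (5,4), '/' deflects right->up, move up to (4,4)
Step 6: enter (4,4), '.' pass, move up to (3,4)
Step 7: enter (3,4), '.' pass, move up to (2,4)
Step 8: enter (2,4), '\' deflects up->left, move left to (2,3)
Step 9: enter (2,3), '^' forces left->up, move up to (1,3)
Step 10: enter (1,3), '.' pass, move up to (0,3)
Step 11: enter (0,3), 'v' forces up->down, move down to (1,3)
Step 12: enter (1,3), '.' pass, move down to (2,3)
Step 13: enter (2,3), '^' forces down->up, move up to (1,3)
Step 14: at (1,3) dir=up — LOOP DETECTED (seen before)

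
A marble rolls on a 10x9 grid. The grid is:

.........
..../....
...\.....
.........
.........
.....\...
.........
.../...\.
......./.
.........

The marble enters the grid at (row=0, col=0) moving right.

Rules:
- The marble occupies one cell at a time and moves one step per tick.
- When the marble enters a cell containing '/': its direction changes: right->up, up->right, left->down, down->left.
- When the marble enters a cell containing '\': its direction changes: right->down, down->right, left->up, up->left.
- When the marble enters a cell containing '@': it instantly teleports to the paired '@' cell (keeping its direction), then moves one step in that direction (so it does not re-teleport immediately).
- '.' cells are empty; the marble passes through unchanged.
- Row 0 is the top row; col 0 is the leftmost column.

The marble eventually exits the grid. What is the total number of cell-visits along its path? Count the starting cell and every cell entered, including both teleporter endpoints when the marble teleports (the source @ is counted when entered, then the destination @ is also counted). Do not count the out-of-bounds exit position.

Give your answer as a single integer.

Step 1: enter (0,0), '.' pass, move right to (0,1)
Step 2: enter (0,1), '.' pass, move right to (0,2)
Step 3: enter (0,2), '.' pass, move right to (0,3)
Step 4: enter (0,3), '.' pass, move right to (0,4)
Step 5: enter (0,4), '.' pass, move right to (0,5)
Step 6: enter (0,5), '.' pass, move right to (0,6)
Step 7: enter (0,6), '.' pass, move right to (0,7)
Step 8: enter (0,7), '.' pass, move right to (0,8)
Step 9: enter (0,8), '.' pass, move right to (0,9)
Step 10: at (0,9) — EXIT via right edge, pos 0
Path length (cell visits): 9

Answer: 9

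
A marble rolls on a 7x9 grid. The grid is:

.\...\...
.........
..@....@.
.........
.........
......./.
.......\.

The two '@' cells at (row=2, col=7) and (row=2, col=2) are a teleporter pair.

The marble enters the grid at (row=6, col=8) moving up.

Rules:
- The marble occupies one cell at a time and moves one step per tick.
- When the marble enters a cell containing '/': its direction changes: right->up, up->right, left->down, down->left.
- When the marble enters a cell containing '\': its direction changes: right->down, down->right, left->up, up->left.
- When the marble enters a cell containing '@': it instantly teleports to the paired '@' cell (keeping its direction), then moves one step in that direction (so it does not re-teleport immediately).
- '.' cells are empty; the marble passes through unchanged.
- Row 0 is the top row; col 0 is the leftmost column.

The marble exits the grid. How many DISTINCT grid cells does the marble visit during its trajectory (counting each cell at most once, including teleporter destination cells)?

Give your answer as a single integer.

Answer: 7

Derivation:
Step 1: enter (6,8), '.' pass, move up to (5,8)
Step 2: enter (5,8), '.' pass, move up to (4,8)
Step 3: enter (4,8), '.' pass, move up to (3,8)
Step 4: enter (3,8), '.' pass, move up to (2,8)
Step 5: enter (2,8), '.' pass, move up to (1,8)
Step 6: enter (1,8), '.' pass, move up to (0,8)
Step 7: enter (0,8), '.' pass, move up to (-1,8)
Step 8: at (-1,8) — EXIT via top edge, pos 8
Distinct cells visited: 7 (path length 7)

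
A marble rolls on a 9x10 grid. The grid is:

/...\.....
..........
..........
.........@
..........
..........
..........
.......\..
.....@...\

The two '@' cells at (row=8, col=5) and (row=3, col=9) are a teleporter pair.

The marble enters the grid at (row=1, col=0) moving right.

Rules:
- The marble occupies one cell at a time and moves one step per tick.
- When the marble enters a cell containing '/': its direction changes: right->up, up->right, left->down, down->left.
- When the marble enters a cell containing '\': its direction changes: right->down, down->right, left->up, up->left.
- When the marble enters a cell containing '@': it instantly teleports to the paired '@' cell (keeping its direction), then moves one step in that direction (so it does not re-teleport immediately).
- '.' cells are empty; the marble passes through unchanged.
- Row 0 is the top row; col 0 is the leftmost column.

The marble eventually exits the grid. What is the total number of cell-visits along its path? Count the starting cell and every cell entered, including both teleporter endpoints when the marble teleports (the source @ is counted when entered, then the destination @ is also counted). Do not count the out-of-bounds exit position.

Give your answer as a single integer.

Answer: 10

Derivation:
Step 1: enter (1,0), '.' pass, move right to (1,1)
Step 2: enter (1,1), '.' pass, move right to (1,2)
Step 3: enter (1,2), '.' pass, move right to (1,3)
Step 4: enter (1,3), '.' pass, move right to (1,4)
Step 5: enter (1,4), '.' pass, move right to (1,5)
Step 6: enter (1,5), '.' pass, move right to (1,6)
Step 7: enter (1,6), '.' pass, move right to (1,7)
Step 8: enter (1,7), '.' pass, move right to (1,8)
Step 9: enter (1,8), '.' pass, move right to (1,9)
Step 10: enter (1,9), '.' pass, move right to (1,10)
Step 11: at (1,10) — EXIT via right edge, pos 1
Path length (cell visits): 10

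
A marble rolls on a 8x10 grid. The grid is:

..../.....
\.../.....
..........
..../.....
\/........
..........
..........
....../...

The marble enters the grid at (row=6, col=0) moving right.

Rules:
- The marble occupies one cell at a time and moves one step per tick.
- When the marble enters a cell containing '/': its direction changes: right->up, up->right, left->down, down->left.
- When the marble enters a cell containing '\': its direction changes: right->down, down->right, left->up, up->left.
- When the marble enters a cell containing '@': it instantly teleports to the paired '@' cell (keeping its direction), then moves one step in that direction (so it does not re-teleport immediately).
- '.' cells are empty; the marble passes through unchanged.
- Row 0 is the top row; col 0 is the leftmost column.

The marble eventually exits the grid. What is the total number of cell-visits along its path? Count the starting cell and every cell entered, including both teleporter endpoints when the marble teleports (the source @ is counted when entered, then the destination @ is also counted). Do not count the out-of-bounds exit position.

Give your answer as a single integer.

Answer: 10

Derivation:
Step 1: enter (6,0), '.' pass, move right to (6,1)
Step 2: enter (6,1), '.' pass, move right to (6,2)
Step 3: enter (6,2), '.' pass, move right to (6,3)
Step 4: enter (6,3), '.' pass, move right to (6,4)
Step 5: enter (6,4), '.' pass, move right to (6,5)
Step 6: enter (6,5), '.' pass, move right to (6,6)
Step 7: enter (6,6), '.' pass, move right to (6,7)
Step 8: enter (6,7), '.' pass, move right to (6,8)
Step 9: enter (6,8), '.' pass, move right to (6,9)
Step 10: enter (6,9), '.' pass, move right to (6,10)
Step 11: at (6,10) — EXIT via right edge, pos 6
Path length (cell visits): 10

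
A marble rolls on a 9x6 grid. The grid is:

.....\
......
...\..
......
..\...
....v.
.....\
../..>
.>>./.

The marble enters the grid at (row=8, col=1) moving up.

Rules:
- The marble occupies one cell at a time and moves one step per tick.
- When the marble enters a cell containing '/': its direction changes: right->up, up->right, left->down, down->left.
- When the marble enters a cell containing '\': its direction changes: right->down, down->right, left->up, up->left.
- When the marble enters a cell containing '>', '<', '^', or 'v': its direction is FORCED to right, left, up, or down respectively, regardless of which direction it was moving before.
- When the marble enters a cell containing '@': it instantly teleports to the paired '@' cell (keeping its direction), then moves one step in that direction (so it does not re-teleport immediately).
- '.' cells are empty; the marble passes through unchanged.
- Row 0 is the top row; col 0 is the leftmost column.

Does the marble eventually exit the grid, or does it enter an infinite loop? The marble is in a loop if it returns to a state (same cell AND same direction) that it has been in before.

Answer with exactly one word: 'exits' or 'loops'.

Step 1: enter (8,1), '>' forces up->right, move right to (8,2)
Step 2: enter (8,2), '>' forces right->right, move right to (8,3)
Step 3: enter (8,3), '.' pass, move right to (8,4)
Step 4: enter (8,4), '/' deflects right->up, move up to (7,4)
Step 5: enter (7,4), '.' pass, move up to (6,4)
Step 6: enter (6,4), '.' pass, move up to (5,4)
Step 7: enter (5,4), 'v' forces up->down, move down to (6,4)
Step 8: enter (6,4), '.' pass, move down to (7,4)
Step 9: enter (7,4), '.' pass, move down to (8,4)
Step 10: enter (8,4), '/' deflects down->left, move left to (8,3)
Step 11: enter (8,3), '.' pass, move left to (8,2)
Step 12: enter (8,2), '>' forces left->right, move right to (8,3)
Step 13: at (8,3) dir=right — LOOP DETECTED (seen before)

Answer: loops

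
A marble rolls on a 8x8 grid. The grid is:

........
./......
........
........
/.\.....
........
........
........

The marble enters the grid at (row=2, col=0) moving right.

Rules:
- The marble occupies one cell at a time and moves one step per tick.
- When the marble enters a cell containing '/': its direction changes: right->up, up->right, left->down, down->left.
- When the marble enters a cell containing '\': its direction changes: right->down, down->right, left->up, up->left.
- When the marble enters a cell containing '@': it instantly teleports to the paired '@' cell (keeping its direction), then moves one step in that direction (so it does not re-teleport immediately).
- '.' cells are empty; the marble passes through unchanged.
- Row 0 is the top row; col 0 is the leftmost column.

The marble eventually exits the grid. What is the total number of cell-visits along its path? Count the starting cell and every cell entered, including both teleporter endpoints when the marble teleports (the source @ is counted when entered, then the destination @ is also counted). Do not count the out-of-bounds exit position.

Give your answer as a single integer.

Answer: 8

Derivation:
Step 1: enter (2,0), '.' pass, move right to (2,1)
Step 2: enter (2,1), '.' pass, move right to (2,2)
Step 3: enter (2,2), '.' pass, move right to (2,3)
Step 4: enter (2,3), '.' pass, move right to (2,4)
Step 5: enter (2,4), '.' pass, move right to (2,5)
Step 6: enter (2,5), '.' pass, move right to (2,6)
Step 7: enter (2,6), '.' pass, move right to (2,7)
Step 8: enter (2,7), '.' pass, move right to (2,8)
Step 9: at (2,8) — EXIT via right edge, pos 2
Path length (cell visits): 8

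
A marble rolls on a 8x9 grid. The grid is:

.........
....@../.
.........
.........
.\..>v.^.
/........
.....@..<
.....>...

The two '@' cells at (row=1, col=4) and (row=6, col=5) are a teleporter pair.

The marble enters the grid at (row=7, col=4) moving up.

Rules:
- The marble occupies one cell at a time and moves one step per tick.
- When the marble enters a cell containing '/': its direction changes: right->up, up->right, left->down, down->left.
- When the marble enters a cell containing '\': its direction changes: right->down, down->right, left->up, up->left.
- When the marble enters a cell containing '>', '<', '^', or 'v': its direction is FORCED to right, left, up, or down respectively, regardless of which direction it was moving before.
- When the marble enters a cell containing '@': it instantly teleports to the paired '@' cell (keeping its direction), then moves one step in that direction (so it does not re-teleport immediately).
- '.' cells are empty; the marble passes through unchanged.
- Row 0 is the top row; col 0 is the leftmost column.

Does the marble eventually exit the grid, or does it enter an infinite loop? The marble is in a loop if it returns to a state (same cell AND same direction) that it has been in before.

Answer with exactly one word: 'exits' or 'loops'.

Step 1: enter (7,4), '.' pass, move up to (6,4)
Step 2: enter (6,4), '.' pass, move up to (5,4)
Step 3: enter (5,4), '.' pass, move up to (4,4)
Step 4: enter (4,4), '>' forces up->right, move right to (4,5)
Step 5: enter (4,5), 'v' forces right->down, move down to (5,5)
Step 6: enter (5,5), '.' pass, move down to (6,5)
Step 7: enter (6,5), '@' teleport (6,5)->(1,4), also enter (1,4), move down to (2,4)
Step 8: enter (2,4), '.' pass, move down to (3,4)
Step 9: enter (3,4), '.' pass, move down to (4,4)
Step 10: enter (4,4), '>' forces down->right, move right to (4,5)
Step 11: at (4,5) dir=right — LOOP DETECTED (seen before)

Answer: loops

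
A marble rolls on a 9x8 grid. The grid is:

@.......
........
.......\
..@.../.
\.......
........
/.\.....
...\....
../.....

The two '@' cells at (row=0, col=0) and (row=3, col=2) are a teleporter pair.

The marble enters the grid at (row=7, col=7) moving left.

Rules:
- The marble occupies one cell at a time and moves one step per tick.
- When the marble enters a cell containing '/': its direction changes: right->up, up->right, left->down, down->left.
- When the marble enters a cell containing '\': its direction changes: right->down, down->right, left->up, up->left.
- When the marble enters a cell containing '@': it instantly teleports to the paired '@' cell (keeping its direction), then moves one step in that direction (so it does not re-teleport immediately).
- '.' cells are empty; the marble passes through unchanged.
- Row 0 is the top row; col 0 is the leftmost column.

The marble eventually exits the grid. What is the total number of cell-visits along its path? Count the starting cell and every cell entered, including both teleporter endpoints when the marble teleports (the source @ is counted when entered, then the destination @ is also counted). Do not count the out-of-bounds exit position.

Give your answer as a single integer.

Answer: 12

Derivation:
Step 1: enter (7,7), '.' pass, move left to (7,6)
Step 2: enter (7,6), '.' pass, move left to (7,5)
Step 3: enter (7,5), '.' pass, move left to (7,4)
Step 4: enter (7,4), '.' pass, move left to (7,3)
Step 5: enter (7,3), '\' deflects left->up, move up to (6,3)
Step 6: enter (6,3), '.' pass, move up to (5,3)
Step 7: enter (5,3), '.' pass, move up to (4,3)
Step 8: enter (4,3), '.' pass, move up to (3,3)
Step 9: enter (3,3), '.' pass, move up to (2,3)
Step 10: enter (2,3), '.' pass, move up to (1,3)
Step 11: enter (1,3), '.' pass, move up to (0,3)
Step 12: enter (0,3), '.' pass, move up to (-1,3)
Step 13: at (-1,3) — EXIT via top edge, pos 3
Path length (cell visits): 12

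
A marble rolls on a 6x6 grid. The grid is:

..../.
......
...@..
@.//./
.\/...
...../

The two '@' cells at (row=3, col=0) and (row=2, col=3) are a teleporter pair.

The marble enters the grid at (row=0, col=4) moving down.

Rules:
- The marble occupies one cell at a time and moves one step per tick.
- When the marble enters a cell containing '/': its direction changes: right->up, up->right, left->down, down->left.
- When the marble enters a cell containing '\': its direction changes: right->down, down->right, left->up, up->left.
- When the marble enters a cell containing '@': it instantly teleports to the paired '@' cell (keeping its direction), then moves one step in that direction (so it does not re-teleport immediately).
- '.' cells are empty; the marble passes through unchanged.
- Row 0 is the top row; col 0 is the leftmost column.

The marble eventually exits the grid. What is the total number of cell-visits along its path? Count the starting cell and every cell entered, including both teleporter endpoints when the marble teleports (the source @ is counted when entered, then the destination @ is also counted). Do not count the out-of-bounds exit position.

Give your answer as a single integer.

Answer: 5

Derivation:
Step 1: enter (0,4), '/' deflects down->left, move left to (0,3)
Step 2: enter (0,3), '.' pass, move left to (0,2)
Step 3: enter (0,2), '.' pass, move left to (0,1)
Step 4: enter (0,1), '.' pass, move left to (0,0)
Step 5: enter (0,0), '.' pass, move left to (0,-1)
Step 6: at (0,-1) — EXIT via left edge, pos 0
Path length (cell visits): 5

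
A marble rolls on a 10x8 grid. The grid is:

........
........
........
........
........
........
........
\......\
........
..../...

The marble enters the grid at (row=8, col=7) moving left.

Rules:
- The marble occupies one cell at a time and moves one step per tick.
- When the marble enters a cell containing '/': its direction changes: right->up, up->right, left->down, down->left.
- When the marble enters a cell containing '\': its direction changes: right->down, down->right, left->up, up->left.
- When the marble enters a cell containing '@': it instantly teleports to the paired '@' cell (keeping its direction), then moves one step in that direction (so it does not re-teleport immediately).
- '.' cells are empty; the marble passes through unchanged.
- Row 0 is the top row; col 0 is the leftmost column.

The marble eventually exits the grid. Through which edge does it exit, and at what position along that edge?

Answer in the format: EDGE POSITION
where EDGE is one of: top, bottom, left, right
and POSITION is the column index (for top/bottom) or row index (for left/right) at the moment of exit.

Answer: left 8

Derivation:
Step 1: enter (8,7), '.' pass, move left to (8,6)
Step 2: enter (8,6), '.' pass, move left to (8,5)
Step 3: enter (8,5), '.' pass, move left to (8,4)
Step 4: enter (8,4), '.' pass, move left to (8,3)
Step 5: enter (8,3), '.' pass, move left to (8,2)
Step 6: enter (8,2), '.' pass, move left to (8,1)
Step 7: enter (8,1), '.' pass, move left to (8,0)
Step 8: enter (8,0), '.' pass, move left to (8,-1)
Step 9: at (8,-1) — EXIT via left edge, pos 8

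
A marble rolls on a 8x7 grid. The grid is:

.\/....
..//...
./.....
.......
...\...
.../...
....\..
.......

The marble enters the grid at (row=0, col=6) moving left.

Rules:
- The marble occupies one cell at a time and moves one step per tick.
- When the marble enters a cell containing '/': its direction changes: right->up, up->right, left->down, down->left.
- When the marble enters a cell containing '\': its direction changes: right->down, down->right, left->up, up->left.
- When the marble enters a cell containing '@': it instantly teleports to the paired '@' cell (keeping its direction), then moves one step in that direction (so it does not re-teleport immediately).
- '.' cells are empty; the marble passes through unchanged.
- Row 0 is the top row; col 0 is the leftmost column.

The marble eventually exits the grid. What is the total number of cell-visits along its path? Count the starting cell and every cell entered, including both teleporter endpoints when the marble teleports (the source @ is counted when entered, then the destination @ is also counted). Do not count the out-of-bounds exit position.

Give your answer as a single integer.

Step 1: enter (0,6), '.' pass, move left to (0,5)
Step 2: enter (0,5), '.' pass, move left to (0,4)
Step 3: enter (0,4), '.' pass, move left to (0,3)
Step 4: enter (0,3), '.' pass, move left to (0,2)
Step 5: enter (0,2), '/' deflects left->down, move down to (1,2)
Step 6: enter (1,2), '/' deflects down->left, move left to (1,1)
Step 7: enter (1,1), '.' pass, move left to (1,0)
Step 8: enter (1,0), '.' pass, move left to (1,-1)
Step 9: at (1,-1) — EXIT via left edge, pos 1
Path length (cell visits): 8

Answer: 8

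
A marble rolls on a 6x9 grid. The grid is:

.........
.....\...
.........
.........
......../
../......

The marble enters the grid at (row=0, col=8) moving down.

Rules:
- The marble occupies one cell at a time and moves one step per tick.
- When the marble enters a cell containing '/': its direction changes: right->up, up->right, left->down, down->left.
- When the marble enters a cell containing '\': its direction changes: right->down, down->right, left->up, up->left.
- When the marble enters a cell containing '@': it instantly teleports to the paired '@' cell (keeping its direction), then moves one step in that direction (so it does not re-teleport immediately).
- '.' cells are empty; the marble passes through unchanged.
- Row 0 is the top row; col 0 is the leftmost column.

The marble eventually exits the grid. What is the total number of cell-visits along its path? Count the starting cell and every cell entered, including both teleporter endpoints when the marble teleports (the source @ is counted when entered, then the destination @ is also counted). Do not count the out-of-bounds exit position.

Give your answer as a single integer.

Answer: 13

Derivation:
Step 1: enter (0,8), '.' pass, move down to (1,8)
Step 2: enter (1,8), '.' pass, move down to (2,8)
Step 3: enter (2,8), '.' pass, move down to (3,8)
Step 4: enter (3,8), '.' pass, move down to (4,8)
Step 5: enter (4,8), '/' deflects down->left, move left to (4,7)
Step 6: enter (4,7), '.' pass, move left to (4,6)
Step 7: enter (4,6), '.' pass, move left to (4,5)
Step 8: enter (4,5), '.' pass, move left to (4,4)
Step 9: enter (4,4), '.' pass, move left to (4,3)
Step 10: enter (4,3), '.' pass, move left to (4,2)
Step 11: enter (4,2), '.' pass, move left to (4,1)
Step 12: enter (4,1), '.' pass, move left to (4,0)
Step 13: enter (4,0), '.' pass, move left to (4,-1)
Step 14: at (4,-1) — EXIT via left edge, pos 4
Path length (cell visits): 13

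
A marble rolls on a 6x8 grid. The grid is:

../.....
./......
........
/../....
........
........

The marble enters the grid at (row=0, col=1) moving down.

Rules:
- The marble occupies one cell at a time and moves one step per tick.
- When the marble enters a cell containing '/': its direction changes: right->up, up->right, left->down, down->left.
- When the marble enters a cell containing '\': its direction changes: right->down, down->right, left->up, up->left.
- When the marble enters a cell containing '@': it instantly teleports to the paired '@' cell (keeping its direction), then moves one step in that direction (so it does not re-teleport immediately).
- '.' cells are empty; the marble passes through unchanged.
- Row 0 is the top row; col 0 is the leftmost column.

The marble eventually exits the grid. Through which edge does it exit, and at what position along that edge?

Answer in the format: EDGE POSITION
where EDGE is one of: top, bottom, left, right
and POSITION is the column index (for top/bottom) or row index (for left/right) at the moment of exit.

Step 1: enter (0,1), '.' pass, move down to (1,1)
Step 2: enter (1,1), '/' deflects down->left, move left to (1,0)
Step 3: enter (1,0), '.' pass, move left to (1,-1)
Step 4: at (1,-1) — EXIT via left edge, pos 1

Answer: left 1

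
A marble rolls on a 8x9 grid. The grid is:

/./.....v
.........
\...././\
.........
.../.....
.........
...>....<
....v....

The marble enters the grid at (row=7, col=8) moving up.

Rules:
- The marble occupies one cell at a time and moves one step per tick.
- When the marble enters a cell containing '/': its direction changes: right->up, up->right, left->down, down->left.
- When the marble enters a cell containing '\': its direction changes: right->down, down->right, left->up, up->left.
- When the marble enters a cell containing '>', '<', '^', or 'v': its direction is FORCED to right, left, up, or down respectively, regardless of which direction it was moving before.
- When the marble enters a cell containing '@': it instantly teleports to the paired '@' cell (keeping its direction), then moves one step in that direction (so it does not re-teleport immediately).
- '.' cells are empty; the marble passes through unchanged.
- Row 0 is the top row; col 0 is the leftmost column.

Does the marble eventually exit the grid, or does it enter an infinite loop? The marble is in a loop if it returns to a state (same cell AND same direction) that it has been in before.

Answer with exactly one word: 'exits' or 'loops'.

Step 1: enter (7,8), '.' pass, move up to (6,8)
Step 2: enter (6,8), '<' forces up->left, move left to (6,7)
Step 3: enter (6,7), '.' pass, move left to (6,6)
Step 4: enter (6,6), '.' pass, move left to (6,5)
Step 5: enter (6,5), '.' pass, move left to (6,4)
Step 6: enter (6,4), '.' pass, move left to (6,3)
Step 7: enter (6,3), '>' forces left->right, move right to (6,4)
Step 8: enter (6,4), '.' pass, move right to (6,5)
Step 9: enter (6,5), '.' pass, move right to (6,6)
Step 10: enter (6,6), '.' pass, move right to (6,7)
Step 11: enter (6,7), '.' pass, move right to (6,8)
Step 12: enter (6,8), '<' forces right->left, move left to (6,7)
Step 13: at (6,7) dir=left — LOOP DETECTED (seen before)

Answer: loops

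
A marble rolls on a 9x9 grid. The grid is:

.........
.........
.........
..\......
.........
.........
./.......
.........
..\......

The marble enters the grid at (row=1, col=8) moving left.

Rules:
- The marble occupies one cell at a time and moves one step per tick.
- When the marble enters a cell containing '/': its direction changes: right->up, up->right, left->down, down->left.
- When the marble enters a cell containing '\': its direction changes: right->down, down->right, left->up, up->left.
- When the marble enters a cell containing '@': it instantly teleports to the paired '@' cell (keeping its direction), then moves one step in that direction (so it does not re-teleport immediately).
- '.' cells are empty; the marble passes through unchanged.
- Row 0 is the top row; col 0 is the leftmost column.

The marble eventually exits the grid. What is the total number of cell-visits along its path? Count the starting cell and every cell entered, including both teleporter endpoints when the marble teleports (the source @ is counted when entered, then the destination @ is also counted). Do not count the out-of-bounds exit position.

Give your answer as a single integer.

Step 1: enter (1,8), '.' pass, move left to (1,7)
Step 2: enter (1,7), '.' pass, move left to (1,6)
Step 3: enter (1,6), '.' pass, move left to (1,5)
Step 4: enter (1,5), '.' pass, move left to (1,4)
Step 5: enter (1,4), '.' pass, move left to (1,3)
Step 6: enter (1,3), '.' pass, move left to (1,2)
Step 7: enter (1,2), '.' pass, move left to (1,1)
Step 8: enter (1,1), '.' pass, move left to (1,0)
Step 9: enter (1,0), '.' pass, move left to (1,-1)
Step 10: at (1,-1) — EXIT via left edge, pos 1
Path length (cell visits): 9

Answer: 9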